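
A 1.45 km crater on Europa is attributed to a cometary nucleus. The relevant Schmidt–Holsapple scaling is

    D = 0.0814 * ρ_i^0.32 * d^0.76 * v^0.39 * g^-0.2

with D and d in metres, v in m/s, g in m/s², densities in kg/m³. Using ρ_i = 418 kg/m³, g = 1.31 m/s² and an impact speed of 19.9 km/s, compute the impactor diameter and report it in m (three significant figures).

Rearranging for d: d = [D / (0.0814 · 418^0.32 · 19900^0.39 · 1.31^-0.2)]^(1/0.76).
D = 1450 m.
418^0.32 = 6.899
19900^0.39 = 47.48
1.31^-0.2 = 0.9474
Denominator = 0.0814 × 6.899 × 47.48 × 0.9474 = 25.26
D / 25.26 = 1450 / 25.26 = 57.40
d = 57.40^(1/0.76) = 57.40^1.3158 = 206.2 m

d ≈ 206 m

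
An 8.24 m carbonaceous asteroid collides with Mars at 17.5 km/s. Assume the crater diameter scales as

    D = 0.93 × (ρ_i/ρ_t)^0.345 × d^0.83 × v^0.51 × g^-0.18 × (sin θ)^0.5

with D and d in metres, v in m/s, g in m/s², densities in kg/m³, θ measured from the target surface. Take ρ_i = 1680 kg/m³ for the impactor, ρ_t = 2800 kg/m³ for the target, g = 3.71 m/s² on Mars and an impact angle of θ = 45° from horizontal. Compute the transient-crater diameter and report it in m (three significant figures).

In SI units: v = 17500 m/s.
(ρ_i/ρ_t)^0.345 = (1680/2800)^0.345 = 0.8384
d^0.83 = 8.24^0.83 = 5.757
v^0.51 = 17500^0.51 = 145.9
g^-0.18 = 3.71^-0.18 = 0.7898
(sin 45°)^0.5 = 0.7071^0.5 = 0.8409
D = 0.93 × 0.8384 × 5.757 × 145.9 × 0.7898 × 0.8409 = 435.0 m

D ≈ 435 m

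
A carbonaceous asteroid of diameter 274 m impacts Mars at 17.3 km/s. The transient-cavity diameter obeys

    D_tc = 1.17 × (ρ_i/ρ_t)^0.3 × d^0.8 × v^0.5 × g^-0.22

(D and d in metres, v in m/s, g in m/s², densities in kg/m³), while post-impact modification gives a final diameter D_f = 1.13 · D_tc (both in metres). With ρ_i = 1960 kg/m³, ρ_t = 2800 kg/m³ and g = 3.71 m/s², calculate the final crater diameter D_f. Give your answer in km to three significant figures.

v = 17300 m/s.
(ρ_i/ρ_t)^0.3 = (1960/2800)^0.3 = 0.8985
d^0.8 = 274^0.8 = 89.17
v^0.5 = 17300^0.5 = 131.5
g^-0.22 = 3.71^-0.22 = 0.7494
D_tc = 1.17 × 0.8985 × 89.17 × 131.5 × 0.7494 = 9238 m
D_f = 1.13 × 9238 = 10439 m
     = 10.44 km

D_f ≈ 10.4 km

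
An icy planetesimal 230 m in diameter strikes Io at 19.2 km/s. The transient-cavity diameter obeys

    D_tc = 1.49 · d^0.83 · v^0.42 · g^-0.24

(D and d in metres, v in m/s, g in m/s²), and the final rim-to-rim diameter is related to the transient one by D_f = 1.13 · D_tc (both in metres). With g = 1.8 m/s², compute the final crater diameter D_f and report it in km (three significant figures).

v = 19200 m/s.
d^0.83 = 230^0.83 = 91.25
v^0.42 = 19200^0.42 = 62.95
g^-0.24 = 1.8^-0.24 = 0.8684
D_tc = 1.49 × 91.25 × 62.95 × 0.8684 = 7432 m
D_f = 1.13 × 7432 = 8398 m
     = 8.398 km

D_f ≈ 8.40 km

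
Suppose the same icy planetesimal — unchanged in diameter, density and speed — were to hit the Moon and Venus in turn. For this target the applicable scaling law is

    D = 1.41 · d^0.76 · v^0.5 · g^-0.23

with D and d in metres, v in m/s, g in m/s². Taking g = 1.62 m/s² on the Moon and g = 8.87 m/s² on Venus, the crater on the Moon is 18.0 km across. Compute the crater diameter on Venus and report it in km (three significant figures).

D ≈ 12.2 km

All impactor-dependent factors cancel in the ratio, leaving D_Venus/D_Moon = (g_Venus/g_Moon)^-0.23.
(8.87/1.62)^-0.23 = 5.475^-0.23 = 0.6764
D_Venus = 0.6764 × 18.0 km = 12.2 km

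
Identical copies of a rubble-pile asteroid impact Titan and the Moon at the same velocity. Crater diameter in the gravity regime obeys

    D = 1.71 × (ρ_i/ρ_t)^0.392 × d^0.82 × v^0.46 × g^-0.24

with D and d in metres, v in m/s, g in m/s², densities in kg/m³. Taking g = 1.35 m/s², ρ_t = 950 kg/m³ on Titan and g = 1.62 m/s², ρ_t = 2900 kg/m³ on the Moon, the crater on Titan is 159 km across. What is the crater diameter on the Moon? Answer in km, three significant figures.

D ≈ 98.3 km

The impactor-only factors (d, v, ρ_i) cancel in the ratio, leaving D_Moon/D_Titan = (g_Moon/g_Titan)^-0.24 · (ρ_t,Titan/ρ_t,Moon)^0.392.
(1.62/1.35)^-0.24 = 1.200^-0.24 = 0.9572
(950/2900)^0.392 = 0.3276^0.392 = 0.6457
Ratio = 0.9572 × 0.6457 = 0.6181
D_Moon = 0.6181 × 159 km = 98.3 km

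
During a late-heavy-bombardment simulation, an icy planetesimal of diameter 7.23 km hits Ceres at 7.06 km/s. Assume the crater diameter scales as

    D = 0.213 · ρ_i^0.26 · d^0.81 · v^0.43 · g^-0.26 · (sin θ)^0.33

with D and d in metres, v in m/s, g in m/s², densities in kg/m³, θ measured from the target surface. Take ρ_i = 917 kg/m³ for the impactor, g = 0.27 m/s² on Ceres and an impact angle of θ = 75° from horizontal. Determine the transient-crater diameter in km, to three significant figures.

D ≈ 105 km

In SI units: d = 7230 m, v = 7060 m/s.
ρ_i^0.26 = 917^0.26 = 5.891
d^0.81 = 7230^0.81 = 1336
v^0.43 = 7060^0.43 = 45.18
g^-0.26 = 0.27^-0.26 = 1.406
(sin 75°)^0.33 = 0.9659^0.33 = 0.9886
D = 0.213 × 5.891 × 1336 × 45.18 × 1.406 × 0.9886 = 1.053 × 10^5 m
   = 105.3 km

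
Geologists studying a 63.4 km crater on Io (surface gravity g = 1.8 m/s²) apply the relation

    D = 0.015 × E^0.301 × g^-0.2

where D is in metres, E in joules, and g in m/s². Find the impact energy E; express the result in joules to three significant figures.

Rearranging: E = [D / (0.015 · g^-0.2)]^(1/0.301).
D = 63400 m.
g^-0.2 = 1.8^-0.2 = 0.8891
D / (0.015 × 0.8891) = 63400 / (0.01334) = 4.753 × 10^6
E = (4.753 × 10^6)^3.3223 = 1.524 × 10^22 J

E ≈ 1.52 × 10^22 J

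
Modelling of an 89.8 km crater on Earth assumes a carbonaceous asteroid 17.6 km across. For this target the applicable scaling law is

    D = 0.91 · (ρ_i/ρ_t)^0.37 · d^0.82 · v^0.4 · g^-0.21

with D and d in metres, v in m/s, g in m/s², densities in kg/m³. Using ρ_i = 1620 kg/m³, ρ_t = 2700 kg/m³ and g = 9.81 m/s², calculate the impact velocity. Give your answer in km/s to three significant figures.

v ≈ 32.2 km/s

Rearranging for v: v = [D / (0.91 · (1620/2700)^0.37 · 17600^0.82 · 9.81^-0.21)]^(1/0.4).
D = 89800 m.
(1620/2700)^0.37 = 0.8278
17600^0.82 = 3029
9.81^-0.21 = 0.6191
Denominator = 0.91 × 0.8278 × 3029 × 0.6191 = 1413
D / 1413 = 89800 / 1413 = 63.55
v = 63.55^(1/0.4) = 63.55^2.5 = 32195 m/s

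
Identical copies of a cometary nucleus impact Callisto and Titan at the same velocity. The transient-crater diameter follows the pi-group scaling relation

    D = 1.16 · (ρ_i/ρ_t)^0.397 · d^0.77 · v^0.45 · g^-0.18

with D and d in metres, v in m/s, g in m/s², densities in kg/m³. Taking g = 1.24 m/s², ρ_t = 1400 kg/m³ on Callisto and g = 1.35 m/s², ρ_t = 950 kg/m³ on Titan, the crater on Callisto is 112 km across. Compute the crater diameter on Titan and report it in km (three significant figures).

D ≈ 129 km

The impactor-only factors (d, v, ρ_i) cancel in the ratio, leaving D_Titan/D_Callisto = (g_Titan/g_Callisto)^-0.18 · (ρ_t,Callisto/ρ_t,Titan)^0.397.
(1.35/1.24)^-0.18 = 1.089^-0.18 = 0.9848
(1400/950)^0.397 = 1.474^0.397 = 1.167
Ratio = 0.9848 × 1.167 = 1.149
D_Titan = 1.149 × 112 km = 129 km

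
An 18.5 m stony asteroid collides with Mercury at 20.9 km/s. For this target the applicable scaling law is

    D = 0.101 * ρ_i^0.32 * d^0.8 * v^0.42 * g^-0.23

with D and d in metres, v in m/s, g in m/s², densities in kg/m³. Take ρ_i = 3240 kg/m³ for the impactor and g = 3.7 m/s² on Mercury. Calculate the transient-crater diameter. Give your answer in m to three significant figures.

D ≈ 669 m

In SI units: v = 20900 m/s.
ρ_i^0.32 = 3240^0.32 = 13.29
d^0.8 = 18.5^0.8 = 10.32
v^0.42 = 20900^0.42 = 65.23
g^-0.23 = 3.7^-0.23 = 0.7401
D = 0.101 × 13.29 × 10.32 × 65.23 × 0.7401 = 668.8 m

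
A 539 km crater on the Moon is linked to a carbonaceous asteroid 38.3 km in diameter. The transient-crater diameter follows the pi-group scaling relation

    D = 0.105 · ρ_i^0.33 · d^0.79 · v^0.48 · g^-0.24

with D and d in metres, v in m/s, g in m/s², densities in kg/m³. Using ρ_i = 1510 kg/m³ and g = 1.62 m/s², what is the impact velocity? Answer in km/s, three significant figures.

Rearranging for v: v = [D / (0.105 · 1510^0.33 · 38300^0.79 · 1.62^-0.24)]^(1/0.48).
D = 539000 m.
1510^0.33 = 11.20
38300^0.79 = 4176
1.62^-0.24 = 0.8907
Denominator = 0.105 × 11.20 × 4176 × 0.8907 = 4374
D / 4374 = 539000 / 4374 = 123.2
v = 123.2^(1/0.48) = 123.2^2.0833 = 22666 m/s

v ≈ 22.7 km/s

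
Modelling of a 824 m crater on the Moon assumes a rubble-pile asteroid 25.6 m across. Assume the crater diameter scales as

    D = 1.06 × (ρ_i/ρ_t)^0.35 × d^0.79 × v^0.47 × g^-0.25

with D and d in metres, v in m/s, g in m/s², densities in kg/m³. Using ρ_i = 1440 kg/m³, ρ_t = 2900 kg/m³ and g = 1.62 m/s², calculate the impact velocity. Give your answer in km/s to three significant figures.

Rearranging for v: v = [D / (1.06 · (1440/2900)^0.35 · 25.6^0.79 · 1.62^-0.25)]^(1/0.47).
(1440/2900)^0.35 = 0.7827
25.6^0.79 = 12.96
1.62^-0.25 = 0.8864
Denominator = 1.06 × 0.7827 × 12.96 × 0.8864 = 9.531
D / 9.531 = 824 / 9.531 = 86.45
v = 86.45^(1/0.47) = 86.45^2.1277 = 13209 m/s

v ≈ 13.2 km/s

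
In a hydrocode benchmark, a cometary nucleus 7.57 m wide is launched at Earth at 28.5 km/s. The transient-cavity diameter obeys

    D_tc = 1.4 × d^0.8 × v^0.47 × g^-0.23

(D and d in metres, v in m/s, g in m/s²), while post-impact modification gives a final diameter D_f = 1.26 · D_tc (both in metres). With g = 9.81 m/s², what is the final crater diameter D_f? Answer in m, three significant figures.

v = 28500 m/s.
d^0.8 = 7.57^0.8 = 5.050
v^0.47 = 28500^0.47 = 124.1
g^-0.23 = 9.81^-0.23 = 0.5914
D_tc = 1.4 × 5.050 × 124.1 × 0.5914 = 518.9 m
D_f = 1.26 × 518.9 = 653.8 m

D_f ≈ 654 m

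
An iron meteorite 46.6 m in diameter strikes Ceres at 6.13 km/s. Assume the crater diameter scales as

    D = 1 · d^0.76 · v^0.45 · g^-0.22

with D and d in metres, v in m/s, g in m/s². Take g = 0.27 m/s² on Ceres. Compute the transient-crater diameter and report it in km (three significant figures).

D ≈ 1.25 km

In SI units: v = 6130 m/s.
d^0.76 = 46.6^0.76 = 18.53
v^0.45 = 6130^0.45 = 50.62
g^-0.22 = 0.27^-0.22 = 1.334
D = 1 × 18.53 × 50.62 × 1.334 = 1251 m
   = 1.251 km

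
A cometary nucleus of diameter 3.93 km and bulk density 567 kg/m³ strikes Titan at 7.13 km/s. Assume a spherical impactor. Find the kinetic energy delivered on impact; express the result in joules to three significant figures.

d = 3930 m; v = 7130 m/s.
Mass m = (π/6) ρ d³ = (π/6) × 567 × (3930)³ = 1.802 × 10^13 kg
E = ½ m v² = 0.5 × 1.802 × 10^13 × (7130)² = 4.580 × 10^20 J

E ≈ 4.58 × 10^20 J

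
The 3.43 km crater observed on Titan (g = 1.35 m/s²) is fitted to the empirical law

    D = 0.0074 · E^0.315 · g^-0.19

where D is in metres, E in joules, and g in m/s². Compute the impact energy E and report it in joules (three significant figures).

Rearranging: E = [D / (0.0074 · g^-0.19)]^(1/0.315).
D = 3430 m.
g^-0.19 = 1.35^-0.19 = 0.9446
D / (0.0074 × 0.9446) = 3430 / (6.990 × 10^-3) = 4.907 × 10^5
E = (4.907 × 10^5)^3.1746 = 1.164 × 10^18 J

E ≈ 1.16 × 10^18 J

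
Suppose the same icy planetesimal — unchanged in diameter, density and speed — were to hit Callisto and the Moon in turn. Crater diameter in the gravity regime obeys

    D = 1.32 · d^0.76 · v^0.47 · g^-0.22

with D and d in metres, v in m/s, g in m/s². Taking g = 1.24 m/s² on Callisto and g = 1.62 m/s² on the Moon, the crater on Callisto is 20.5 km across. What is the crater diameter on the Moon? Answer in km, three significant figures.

All impactor-dependent factors cancel in the ratio, leaving D_Moon/D_Callisto = (g_Moon/g_Callisto)^-0.22.
(1.62/1.24)^-0.22 = 1.306^-0.22 = 0.9430
D_Moon = 0.9430 × 20.5 km = 19.3 km

D ≈ 19.3 km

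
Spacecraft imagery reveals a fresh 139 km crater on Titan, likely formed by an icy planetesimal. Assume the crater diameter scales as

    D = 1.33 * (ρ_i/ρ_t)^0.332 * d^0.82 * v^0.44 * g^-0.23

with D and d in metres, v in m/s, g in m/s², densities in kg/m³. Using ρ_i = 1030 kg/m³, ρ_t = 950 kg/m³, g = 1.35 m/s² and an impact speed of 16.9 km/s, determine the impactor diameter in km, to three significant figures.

d ≈ 7.49 km

Rearranging for d: d = [D / (1.33 · (1030/950)^0.332 · 16900^0.44 · 1.35^-0.23)]^(1/0.82).
D = 139000 m.
(1030/950)^0.332 = 1.027
16900^0.44 = 72.49
1.35^-0.23 = 0.9333
Denominator = 1.33 × 1.027 × 72.49 × 0.9333 = 92.41
D / 92.41 = 139000 / 92.41 = 1504
d = 1504^(1/0.82) = 1504^1.2195 = 7493 m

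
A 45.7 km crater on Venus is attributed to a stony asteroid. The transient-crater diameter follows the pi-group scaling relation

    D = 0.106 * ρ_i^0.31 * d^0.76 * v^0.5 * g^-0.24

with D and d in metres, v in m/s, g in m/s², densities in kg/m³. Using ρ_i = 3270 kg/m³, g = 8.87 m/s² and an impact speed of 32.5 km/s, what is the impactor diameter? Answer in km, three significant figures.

d ≈ 2.05 km

Rearranging for d: d = [D / (0.106 · 3270^0.31 · 32500^0.5 · 8.87^-0.24)]^(1/0.76).
D = 45700 m.
3270^0.31 = 12.29
32500^0.5 = 180.3
8.87^-0.24 = 0.5922
Denominator = 0.106 × 12.29 × 180.3 × 0.5922 = 139.1
D / 139.1 = 45700 / 139.1 = 328.5
d = 328.5^(1/0.76) = 328.5^1.3158 = 2048 m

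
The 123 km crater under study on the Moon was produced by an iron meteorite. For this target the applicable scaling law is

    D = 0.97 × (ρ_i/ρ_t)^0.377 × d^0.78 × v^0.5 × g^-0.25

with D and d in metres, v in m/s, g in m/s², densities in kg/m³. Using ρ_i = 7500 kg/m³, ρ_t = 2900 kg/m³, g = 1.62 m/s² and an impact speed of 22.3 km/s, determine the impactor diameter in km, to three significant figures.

Rearranging for d: d = [D / (0.97 · (7500/2900)^0.377 · 22300^0.5 · 1.62^-0.25)]^(1/0.78).
D = 123000 m.
(7500/2900)^0.377 = 1.431
22300^0.5 = 149.3
1.62^-0.25 = 0.8864
Denominator = 0.97 × 1.431 × 149.3 × 0.8864 = 183.7
D / 183.7 = 123000 / 183.7 = 669.6
d = 669.6^(1/0.78) = 669.6^1.2821 = 4197 m

d ≈ 4.20 km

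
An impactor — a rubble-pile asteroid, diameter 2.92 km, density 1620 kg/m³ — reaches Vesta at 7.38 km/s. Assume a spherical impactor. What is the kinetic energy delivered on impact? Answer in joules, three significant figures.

d = 2920 m; v = 7380 m/s.
Mass m = (π/6) ρ d³ = (π/6) × 1620 × (2920)³ = 2.112 × 10^13 kg
E = ½ m v² = 0.5 × 2.112 × 10^13 × (7380)² = 5.751 × 10^20 J

E ≈ 5.75 × 10^20 J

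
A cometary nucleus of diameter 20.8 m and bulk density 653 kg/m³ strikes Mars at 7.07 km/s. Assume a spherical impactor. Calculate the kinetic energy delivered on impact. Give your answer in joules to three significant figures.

E ≈ 7.69 × 10^13 J

v = 7070 m/s.
Mass m = (π/6) ρ d³ = (π/6) × 653 × (20.8)³ = 3.077 × 10^6 kg
E = ½ m v² = 0.5 × 3.077 × 10^6 × (7070)² = 7.690 × 10^13 J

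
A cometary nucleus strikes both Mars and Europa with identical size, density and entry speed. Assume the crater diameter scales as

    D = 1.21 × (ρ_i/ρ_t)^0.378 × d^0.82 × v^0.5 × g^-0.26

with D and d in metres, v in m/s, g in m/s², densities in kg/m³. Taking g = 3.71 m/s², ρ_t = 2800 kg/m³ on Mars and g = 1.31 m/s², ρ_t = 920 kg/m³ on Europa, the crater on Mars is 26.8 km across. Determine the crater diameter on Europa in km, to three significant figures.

The impactor-only factors (d, v, ρ_i) cancel in the ratio, leaving D_Europa/D_Mars = (g_Europa/g_Mars)^-0.26 · (ρ_t,Mars/ρ_t,Europa)^0.378.
(1.31/3.71)^-0.26 = 0.3531^-0.26 = 1.311
(2800/920)^0.378 = 3.043^0.378 = 1.523
Ratio = 1.311 × 1.523 = 1.997
D_Europa = 1.997 × 26.8 km = 53.5 km

D ≈ 53.5 km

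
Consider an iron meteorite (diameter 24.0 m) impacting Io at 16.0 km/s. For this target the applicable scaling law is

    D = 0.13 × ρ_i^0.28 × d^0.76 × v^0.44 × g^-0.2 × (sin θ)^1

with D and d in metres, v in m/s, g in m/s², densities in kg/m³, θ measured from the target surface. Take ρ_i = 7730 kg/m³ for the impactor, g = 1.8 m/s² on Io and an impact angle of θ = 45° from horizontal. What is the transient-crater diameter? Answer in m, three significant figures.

In SI units: v = 16000 m/s.
ρ_i^0.28 = 7730^0.28 = 12.27
d^0.76 = 24^0.76 = 11.19
v^0.44 = 16000^0.44 = 70.76
g^-0.2 = 1.8^-0.2 = 0.8891
(sin 45°)^1 = 0.7071^1 = 0.7071
D = 0.13 × 12.27 × 11.19 × 70.76 × 0.8891 × 0.7071 = 794.0 m

D ≈ 794 m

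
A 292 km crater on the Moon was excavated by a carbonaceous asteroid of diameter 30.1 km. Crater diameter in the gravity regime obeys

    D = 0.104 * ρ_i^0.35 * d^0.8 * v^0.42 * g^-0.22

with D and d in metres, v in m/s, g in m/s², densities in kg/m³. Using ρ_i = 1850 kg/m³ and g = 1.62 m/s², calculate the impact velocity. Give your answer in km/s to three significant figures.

v ≈ 16.2 km/s

Rearranging for v: v = [D / (0.104 · 1850^0.35 · 30100^0.8 · 1.62^-0.22)]^(1/0.42).
D = 292000 m.
1850^0.35 = 13.92
30100^0.8 = 3827
1.62^-0.22 = 0.8993
Denominator = 0.104 × 13.92 × 3827 × 0.8993 = 4982
D / 4982 = 292000 / 4982 = 58.61
v = 58.61^(1/0.42) = 58.61^2.381 = 16201 m/s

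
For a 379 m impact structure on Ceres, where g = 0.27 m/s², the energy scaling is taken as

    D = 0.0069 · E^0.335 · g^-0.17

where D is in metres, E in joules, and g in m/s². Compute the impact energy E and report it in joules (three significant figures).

Rearranging: E = [D / (0.0069 · g^-0.17)]^(1/0.335).
g^-0.17 = 0.27^-0.17 = 1.249
D / (0.0069 × 1.249) = 379 / (8.618 × 10^-3) = 4.398 × 10^4
E = (4.398 × 10^4)^2.9851 = 7.254 × 10^13 J

E ≈ 7.25 × 10^13 J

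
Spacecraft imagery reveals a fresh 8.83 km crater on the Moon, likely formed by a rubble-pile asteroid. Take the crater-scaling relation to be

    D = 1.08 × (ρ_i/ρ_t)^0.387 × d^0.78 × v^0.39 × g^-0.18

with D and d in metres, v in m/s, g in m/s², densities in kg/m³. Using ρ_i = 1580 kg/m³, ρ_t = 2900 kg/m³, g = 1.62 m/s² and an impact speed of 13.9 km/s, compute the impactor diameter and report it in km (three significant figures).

d ≈ 1.33 km

Rearranging for d: d = [D / (1.08 · (1580/2900)^0.387 · 13900^0.39 · 1.62^-0.18)]^(1/0.78).
D = 8830 m.
(1580/2900)^0.387 = 0.7906
13900^0.39 = 41.28
1.62^-0.18 = 0.9168
Denominator = 1.08 × 0.7906 × 41.28 × 0.9168 = 32.31
D / 32.31 = 8830 / 32.31 = 273.3
d = 273.3^(1/0.78) = 273.3^1.2821 = 1331 m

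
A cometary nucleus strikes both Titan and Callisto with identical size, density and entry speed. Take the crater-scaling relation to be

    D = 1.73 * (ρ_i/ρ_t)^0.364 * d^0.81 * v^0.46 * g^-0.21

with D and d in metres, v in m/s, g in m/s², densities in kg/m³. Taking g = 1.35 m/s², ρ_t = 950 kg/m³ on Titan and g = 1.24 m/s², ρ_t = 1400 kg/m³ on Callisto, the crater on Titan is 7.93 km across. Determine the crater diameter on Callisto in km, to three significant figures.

D ≈ 7.01 km

The impactor-only factors (d, v, ρ_i) cancel in the ratio, leaving D_Callisto/D_Titan = (g_Callisto/g_Titan)^-0.21 · (ρ_t,Titan/ρ_t,Callisto)^0.364.
(1.24/1.35)^-0.21 = 0.9185^-0.21 = 1.018
(950/1400)^0.364 = 0.6786^0.364 = 0.8684
Ratio = 1.018 × 0.8684 = 0.8840
D_Callisto = 0.8840 × 7.93 km = 7.01 km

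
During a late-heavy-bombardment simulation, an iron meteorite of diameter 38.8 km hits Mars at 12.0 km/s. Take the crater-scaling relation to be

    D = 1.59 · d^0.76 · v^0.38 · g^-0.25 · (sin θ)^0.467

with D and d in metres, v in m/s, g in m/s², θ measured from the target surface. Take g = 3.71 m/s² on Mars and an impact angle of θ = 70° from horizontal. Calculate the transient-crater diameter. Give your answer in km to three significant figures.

D ≈ 121 km

In SI units: d = 38800 m, v = 12000 m/s.
d^0.76 = 38800^0.76 = 3073
v^0.38 = 12000^0.38 = 35.49
g^-0.25 = 3.71^-0.25 = 0.7205
(sin 70°)^0.467 = 0.9397^0.467 = 0.9714
D = 1.59 × 3073 × 35.49 × 0.7205 × 0.9714 = 1.214 × 10^5 m
   = 121.4 km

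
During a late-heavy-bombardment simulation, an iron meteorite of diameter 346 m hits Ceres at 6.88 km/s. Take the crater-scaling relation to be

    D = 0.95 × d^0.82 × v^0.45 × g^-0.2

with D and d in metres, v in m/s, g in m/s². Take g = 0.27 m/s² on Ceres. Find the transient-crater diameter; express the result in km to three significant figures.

D ≈ 7.95 km

In SI units: v = 6880 m/s.
d^0.82 = 346^0.82 = 120.8
v^0.45 = 6880^0.45 = 53.32
g^-0.2 = 0.27^-0.2 = 1.299
D = 0.95 × 120.8 × 53.32 × 1.299 = 7949 m
   = 7.949 km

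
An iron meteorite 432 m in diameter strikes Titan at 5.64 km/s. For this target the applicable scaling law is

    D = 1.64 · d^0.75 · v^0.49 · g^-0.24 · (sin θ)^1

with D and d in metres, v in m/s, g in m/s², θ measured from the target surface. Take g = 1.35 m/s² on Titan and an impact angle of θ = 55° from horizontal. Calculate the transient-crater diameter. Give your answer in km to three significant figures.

D ≈ 8.16 km

In SI units: v = 5640 m/s.
d^0.75 = 432^0.75 = 94.76
v^0.49 = 5640^0.49 = 68.89
g^-0.24 = 1.35^-0.24 = 0.9305
(sin 55°)^1 = 0.8192^1 = 0.8192
D = 1.64 × 94.76 × 68.89 × 0.9305 × 0.8192 = 8161 m
   = 8.161 km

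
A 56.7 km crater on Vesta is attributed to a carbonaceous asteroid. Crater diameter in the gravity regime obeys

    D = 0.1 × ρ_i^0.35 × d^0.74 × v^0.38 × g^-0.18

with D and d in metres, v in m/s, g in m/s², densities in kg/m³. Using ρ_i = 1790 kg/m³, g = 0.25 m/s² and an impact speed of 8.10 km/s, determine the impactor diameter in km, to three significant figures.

d ≈ 12.1 km

Rearranging for d: d = [D / (0.1 · 1790^0.35 · 8100^0.38 · 0.25^-0.18)]^(1/0.74).
D = 56700 m.
1790^0.35 = 13.76
8100^0.38 = 30.56
0.25^-0.18 = 1.283
Denominator = 0.1 × 13.76 × 30.56 × 1.283 = 53.95
D / 53.95 = 56700 / 53.95 = 1051
d = 1051^(1/0.74) = 1051^1.3514 = 12117 m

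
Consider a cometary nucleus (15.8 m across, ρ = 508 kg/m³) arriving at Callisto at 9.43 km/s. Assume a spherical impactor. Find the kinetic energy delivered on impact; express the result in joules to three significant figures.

v = 9430 m/s.
Mass m = (π/6) ρ d³ = (π/6) × 508 × (15.8)³ = 1.049 × 10^6 kg
E = ½ m v² = 0.5 × 1.049 × 10^6 × (9430)² = 4.664 × 10^13 J

E ≈ 4.66 × 10^13 J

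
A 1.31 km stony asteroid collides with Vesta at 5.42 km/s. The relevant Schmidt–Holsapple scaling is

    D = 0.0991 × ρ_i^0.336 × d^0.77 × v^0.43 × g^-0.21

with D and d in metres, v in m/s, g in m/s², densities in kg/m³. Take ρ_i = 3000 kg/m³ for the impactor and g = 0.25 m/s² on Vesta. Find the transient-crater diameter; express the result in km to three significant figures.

D ≈ 19.8 km

In SI units: d = 1310 m, v = 5420 m/s.
ρ_i^0.336 = 3000^0.336 = 14.73
d^0.77 = 1310^0.77 = 251.4
v^0.43 = 5420^0.43 = 40.33
g^-0.21 = 0.25^-0.21 = 1.338
D = 0.0991 × 14.73 × 251.4 × 40.33 × 1.338 = 19803 m
   = 19.80 km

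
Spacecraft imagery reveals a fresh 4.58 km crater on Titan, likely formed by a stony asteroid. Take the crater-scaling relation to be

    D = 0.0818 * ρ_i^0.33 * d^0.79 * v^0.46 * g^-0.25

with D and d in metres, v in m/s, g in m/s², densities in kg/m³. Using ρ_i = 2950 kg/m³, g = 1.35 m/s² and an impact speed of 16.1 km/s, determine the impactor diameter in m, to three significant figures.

d ≈ 142 m

Rearranging for d: d = [D / (0.0818 · 2950^0.33 · 16100^0.46 · 1.35^-0.25)]^(1/0.79).
D = 4580 m.
2950^0.33 = 13.97
16100^0.46 = 86.13
1.35^-0.25 = 0.9277
Denominator = 0.0818 × 13.97 × 86.13 × 0.9277 = 91.31
D / 91.31 = 4580 / 91.31 = 50.16
d = 50.16^(1/0.79) = 50.16^1.2658 = 142.0 m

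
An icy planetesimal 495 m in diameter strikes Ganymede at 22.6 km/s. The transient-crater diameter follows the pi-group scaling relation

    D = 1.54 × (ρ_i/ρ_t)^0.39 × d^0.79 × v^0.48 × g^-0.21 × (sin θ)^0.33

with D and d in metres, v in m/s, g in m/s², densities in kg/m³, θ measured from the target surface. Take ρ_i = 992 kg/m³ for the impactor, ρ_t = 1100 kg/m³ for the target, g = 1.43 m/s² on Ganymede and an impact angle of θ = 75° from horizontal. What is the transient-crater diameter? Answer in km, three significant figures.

In SI units: v = 22600 m/s.
(ρ_i/ρ_t)^0.39 = (992/1100)^0.39 = 0.9605
d^0.79 = 495^0.79 = 134.5
v^0.48 = 22600^0.48 = 123.0
g^-0.21 = 1.43^-0.21 = 0.9276
(sin 75°)^0.33 = 0.9659^0.33 = 0.9886
D = 1.54 × 0.9605 × 134.5 × 123.0 × 0.9276 × 0.9886 = 22440 m
   = 22.44 km

D ≈ 22.4 km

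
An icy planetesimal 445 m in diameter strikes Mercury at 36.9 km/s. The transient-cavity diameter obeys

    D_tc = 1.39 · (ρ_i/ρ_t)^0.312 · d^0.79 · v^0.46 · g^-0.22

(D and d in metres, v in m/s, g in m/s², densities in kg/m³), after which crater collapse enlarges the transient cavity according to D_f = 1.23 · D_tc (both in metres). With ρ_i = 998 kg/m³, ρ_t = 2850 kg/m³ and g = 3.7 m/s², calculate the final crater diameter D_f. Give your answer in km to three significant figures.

D_f ≈ 14.4 km

v = 36900 m/s.
(ρ_i/ρ_t)^0.312 = (998/2850)^0.312 = 0.7208
d^0.79 = 445^0.79 = 123.7
v^0.46 = 36900^0.46 = 126.1
g^-0.22 = 3.7^-0.22 = 0.7499
D_tc = 1.39 × 0.7208 × 123.7 × 126.1 × 0.7499 = 11720 m
D_f = 1.23 × 11720 = 14416 m
     = 14.42 km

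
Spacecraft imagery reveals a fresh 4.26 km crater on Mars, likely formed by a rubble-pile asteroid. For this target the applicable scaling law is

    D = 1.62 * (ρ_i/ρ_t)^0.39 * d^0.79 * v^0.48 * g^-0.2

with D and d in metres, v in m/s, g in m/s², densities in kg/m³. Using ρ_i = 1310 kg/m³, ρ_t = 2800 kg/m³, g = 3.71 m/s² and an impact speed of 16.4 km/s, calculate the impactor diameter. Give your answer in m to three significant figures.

Rearranging for d: d = [D / (1.62 · (1310/2800)^0.39 · 16400^0.48 · 3.71^-0.2)]^(1/0.79).
D = 4260 m.
(1310/2800)^0.39 = 0.7436
16400^0.48 = 105.5
3.71^-0.2 = 0.7694
Denominator = 1.62 × 0.7436 × 105.5 × 0.7694 = 97.78
D / 97.78 = 4260 / 97.78 = 43.57
d = 43.57^(1/0.79) = 43.57^1.2658 = 118.8 m

d ≈ 119 m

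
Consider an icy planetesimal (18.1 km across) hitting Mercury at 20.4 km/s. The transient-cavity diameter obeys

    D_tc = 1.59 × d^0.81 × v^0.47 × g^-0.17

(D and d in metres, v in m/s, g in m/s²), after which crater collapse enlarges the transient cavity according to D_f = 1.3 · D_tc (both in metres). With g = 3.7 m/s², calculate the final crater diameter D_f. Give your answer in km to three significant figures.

D_f ≈ 493 km

In SI: d = 18100 m, v = 20400 m/s.
d^0.81 = 18100^0.81 = 2810
v^0.47 = 20400^0.47 = 106.1
g^-0.17 = 3.7^-0.17 = 0.8006
D_tc = 1.59 × 2810 × 106.1 × 0.8006 = 3.795 × 10^5 m
D_f = 1.3 × 3.795 × 10^5 = 4.934 × 10^5 m
     = 493.4 km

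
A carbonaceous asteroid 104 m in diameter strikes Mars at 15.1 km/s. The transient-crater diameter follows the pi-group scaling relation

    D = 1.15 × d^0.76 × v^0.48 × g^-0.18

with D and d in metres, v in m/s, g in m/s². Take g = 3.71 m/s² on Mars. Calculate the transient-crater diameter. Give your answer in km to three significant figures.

D ≈ 3.14 km

In SI units: v = 15100 m/s.
d^0.76 = 104^0.76 = 34.11
v^0.48 = 15100^0.48 = 101.4
g^-0.18 = 3.71^-0.18 = 0.7898
D = 1.15 × 34.11 × 101.4 × 0.7898 = 3141 m
   = 3.141 km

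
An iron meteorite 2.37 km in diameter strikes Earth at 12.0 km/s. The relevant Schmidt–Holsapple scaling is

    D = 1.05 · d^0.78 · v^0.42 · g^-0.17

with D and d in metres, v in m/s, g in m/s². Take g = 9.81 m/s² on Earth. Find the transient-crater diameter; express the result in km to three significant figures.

In SI units: d = 2370 m, v = 12000 m/s.
d^0.78 = 2370^0.78 = 428.8
v^0.42 = 12000^0.42 = 51.67
g^-0.17 = 9.81^-0.17 = 0.6783
D = 1.05 × 428.8 × 51.67 × 0.6783 = 15780 m
   = 15.78 km

D ≈ 15.8 km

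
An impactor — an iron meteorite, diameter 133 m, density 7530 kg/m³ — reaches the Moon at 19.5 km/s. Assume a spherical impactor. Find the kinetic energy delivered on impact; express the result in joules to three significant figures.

v = 19500 m/s.
Mass m = (π/6) ρ d³ = (π/6) × 7530 × (133)³ = 9.276 × 10^9 kg
E = ½ m v² = 0.5 × 9.276 × 10^9 × (19500)² = 1.764 × 10^18 J

E ≈ 1.76 × 10^18 J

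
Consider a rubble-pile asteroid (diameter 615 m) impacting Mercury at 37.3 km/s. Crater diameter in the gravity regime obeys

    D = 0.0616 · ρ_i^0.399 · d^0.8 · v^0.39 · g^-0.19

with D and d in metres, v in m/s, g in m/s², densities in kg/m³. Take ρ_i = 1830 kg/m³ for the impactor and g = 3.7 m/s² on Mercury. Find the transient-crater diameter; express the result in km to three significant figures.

D ≈ 9.94 km

In SI units: v = 37300 m/s.
ρ_i^0.399 = 1830^0.399 = 20.03
d^0.8 = 615^0.8 = 170.3
v^0.39 = 37300^0.39 = 60.67
g^-0.19 = 3.7^-0.19 = 0.7799
D = 0.0616 × 20.03 × 170.3 × 60.67 × 0.7799 = 9942 m
   = 9.942 km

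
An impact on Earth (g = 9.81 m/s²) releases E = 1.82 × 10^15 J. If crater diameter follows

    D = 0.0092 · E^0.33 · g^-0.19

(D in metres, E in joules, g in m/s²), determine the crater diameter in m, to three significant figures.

D ≈ 647 m

E^0.33 = (1.82 × 10^15)^0.33 = 1.086 × 10^5
g^-0.19 = 9.81^-0.19 = 0.6480
D = 0.0092 × 1.086 × 10^5 × 0.6480 = 647.4 m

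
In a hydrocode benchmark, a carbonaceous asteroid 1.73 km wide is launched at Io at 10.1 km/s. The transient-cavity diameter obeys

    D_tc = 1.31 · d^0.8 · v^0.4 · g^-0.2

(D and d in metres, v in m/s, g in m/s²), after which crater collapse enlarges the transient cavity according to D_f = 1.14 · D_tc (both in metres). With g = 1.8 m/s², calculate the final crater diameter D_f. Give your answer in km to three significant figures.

In SI: d = 1730 m, v = 10100 m/s.
d^0.8 = 1730^0.8 = 389.4
v^0.4 = 10100^0.4 = 39.97
g^-0.2 = 1.8^-0.2 = 0.8891
D_tc = 1.31 × 389.4 × 39.97 × 0.8891 = 18130 m
D_f = 1.14 × 18130 = 20668 m
     = 20.67 km

D_f ≈ 20.7 km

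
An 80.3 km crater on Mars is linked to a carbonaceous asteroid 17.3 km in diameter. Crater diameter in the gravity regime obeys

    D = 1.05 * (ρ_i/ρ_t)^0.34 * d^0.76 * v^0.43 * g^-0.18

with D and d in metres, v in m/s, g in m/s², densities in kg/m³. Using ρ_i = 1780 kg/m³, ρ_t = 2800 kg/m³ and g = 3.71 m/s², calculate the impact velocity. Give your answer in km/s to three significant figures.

Rearranging for v: v = [D / (1.05 · (1780/2800)^0.34 · 17300^0.76 · 3.71^-0.18)]^(1/0.43).
D = 80300 m.
(1780/2800)^0.34 = 0.8573
17300^0.76 = 1663
3.71^-0.18 = 0.7898
Denominator = 1.05 × 0.8573 × 1663 × 0.7898 = 1182
D / 1182 = 80300 / 1182 = 67.94
v = 67.94^(1/0.43) = 67.94^2.3256 = 18230 m/s

v ≈ 18.2 km/s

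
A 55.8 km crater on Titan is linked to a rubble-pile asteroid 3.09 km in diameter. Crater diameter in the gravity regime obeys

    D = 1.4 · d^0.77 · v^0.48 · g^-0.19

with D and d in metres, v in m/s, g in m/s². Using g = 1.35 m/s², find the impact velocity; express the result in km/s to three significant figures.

v ≈ 10.9 km/s

Rearranging for v: v = [D / (1.4 · 3090^0.77 · 1.35^-0.19)]^(1/0.48).
D = 55800 m.
3090^0.77 = 486.7
1.35^-0.19 = 0.9446
Denominator = 1.4 × 486.7 × 0.9446 = 643.6
D / 643.6 = 55800 / 643.6 = 86.70
v = 86.70^(1/0.48) = 86.70^2.0833 = 10901 m/s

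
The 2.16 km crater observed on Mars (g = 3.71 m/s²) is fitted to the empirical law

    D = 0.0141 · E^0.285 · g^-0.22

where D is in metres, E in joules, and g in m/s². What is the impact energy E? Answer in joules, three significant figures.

Rearranging: E = [D / (0.0141 · g^-0.22)]^(1/0.285).
D = 2160 m.
g^-0.22 = 3.71^-0.22 = 0.7494
D / (0.0141 × 0.7494) = 2160 / (0.01057) = 2.044 × 10^5
E = (2.044 × 10^5)^3.5088 = 4.299 × 10^18 J

E ≈ 4.30 × 10^18 J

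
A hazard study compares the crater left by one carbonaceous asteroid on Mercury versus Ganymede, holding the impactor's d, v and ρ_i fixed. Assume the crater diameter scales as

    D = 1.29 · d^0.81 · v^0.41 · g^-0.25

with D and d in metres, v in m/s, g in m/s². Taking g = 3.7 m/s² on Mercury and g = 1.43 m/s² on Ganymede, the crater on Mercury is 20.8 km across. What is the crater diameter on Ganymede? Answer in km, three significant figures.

D ≈ 26.4 km

All impactor-dependent factors cancel in the ratio, leaving D_Ganymede/D_Mercury = (g_Ganymede/g_Mercury)^-0.25.
(1.43/3.7)^-0.25 = 0.3865^-0.25 = 1.268
D_Ganymede = 1.268 × 20.8 km = 26.4 km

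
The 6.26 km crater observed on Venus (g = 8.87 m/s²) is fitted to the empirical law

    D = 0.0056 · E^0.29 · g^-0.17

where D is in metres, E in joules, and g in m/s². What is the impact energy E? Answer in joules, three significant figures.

Rearranging: E = [D / (0.0056 · g^-0.17)]^(1/0.29).
D = 6260 m.
g^-0.17 = 8.87^-0.17 = 0.6900
D / (0.0056 × 0.6900) = 6260 / (3.864 × 10^-3) = 1.620 × 10^6
E = (1.620 × 10^6)^3.4483 = 2.584 × 10^21 J

E ≈ 2.58 × 10^21 J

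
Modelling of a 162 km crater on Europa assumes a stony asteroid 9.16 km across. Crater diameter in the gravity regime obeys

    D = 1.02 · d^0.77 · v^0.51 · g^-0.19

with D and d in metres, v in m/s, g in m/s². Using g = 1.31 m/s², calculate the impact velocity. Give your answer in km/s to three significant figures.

v ≈ 18.2 km/s

Rearranging for v: v = [D / (1.02 · 9160^0.77 · 1.31^-0.19)]^(1/0.51).
D = 162000 m.
9160^0.77 = 1124
1.31^-0.19 = 0.9500
Denominator = 1.02 × 1124 × 0.9500 = 1089
D / 1089 = 162000 / 1089 = 148.8
v = 148.8^(1/0.51) = 148.8^1.9608 = 18199 m/s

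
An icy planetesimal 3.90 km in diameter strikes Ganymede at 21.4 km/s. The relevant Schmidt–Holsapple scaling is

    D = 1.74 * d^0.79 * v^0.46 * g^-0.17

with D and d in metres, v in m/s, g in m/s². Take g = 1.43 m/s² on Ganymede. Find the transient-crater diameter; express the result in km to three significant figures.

D ≈ 110 km

In SI units: d = 3900 m, v = 21400 m/s.
d^0.79 = 3900^0.79 = 687.0
v^0.46 = 21400^0.46 = 98.17
g^-0.17 = 1.43^-0.17 = 0.9410
D = 1.74 × 687.0 × 98.17 × 0.9410 = 1.104 × 10^5 m
   = 110.4 km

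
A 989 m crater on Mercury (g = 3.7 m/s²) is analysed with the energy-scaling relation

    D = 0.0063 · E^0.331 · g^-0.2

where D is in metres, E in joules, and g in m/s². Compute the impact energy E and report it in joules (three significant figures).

E ≈ 1.10 × 10^16 J

Rearranging: E = [D / (0.0063 · g^-0.2)]^(1/0.331).
g^-0.2 = 3.7^-0.2 = 0.7698
D / (0.0063 × 0.7698) = 989 / (4.850 × 10^-3) = 2.039 × 10^5
E = (2.039 × 10^5)^3.0211 = 1.097 × 10^16 J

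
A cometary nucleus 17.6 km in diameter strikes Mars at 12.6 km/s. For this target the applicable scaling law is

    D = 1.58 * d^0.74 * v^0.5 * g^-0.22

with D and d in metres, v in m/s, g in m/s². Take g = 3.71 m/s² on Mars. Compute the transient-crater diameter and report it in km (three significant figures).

D ≈ 184 km

In SI units: d = 17600 m, v = 12600 m/s.
d^0.74 = 17600^0.74 = 1386
v^0.5 = 12600^0.5 = 112.2
g^-0.22 = 3.71^-0.22 = 0.7494
D = 1.58 × 1386 × 112.2 × 0.7494 = 1.841 × 10^5 m
   = 184.1 km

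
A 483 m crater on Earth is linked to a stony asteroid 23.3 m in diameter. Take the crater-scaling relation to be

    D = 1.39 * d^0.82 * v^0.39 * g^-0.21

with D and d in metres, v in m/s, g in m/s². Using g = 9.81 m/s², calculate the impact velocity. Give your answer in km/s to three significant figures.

v ≈ 14.9 km/s

Rearranging for v: v = [D / (1.39 · 23.3^0.82 · 9.81^-0.21)]^(1/0.39).
23.3^0.82 = 13.22
9.81^-0.21 = 0.6191
Denominator = 1.39 × 13.22 × 0.6191 = 11.38
D / 11.38 = 483 / 11.38 = 42.44
v = 42.44^(1/0.39) = 42.44^2.5641 = 14920 m/s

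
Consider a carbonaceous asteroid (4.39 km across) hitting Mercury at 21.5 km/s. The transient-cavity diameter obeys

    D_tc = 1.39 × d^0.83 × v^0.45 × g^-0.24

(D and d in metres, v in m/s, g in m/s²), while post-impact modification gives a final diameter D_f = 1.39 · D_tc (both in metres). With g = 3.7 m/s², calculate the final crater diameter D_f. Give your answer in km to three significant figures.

D_f ≈ 133 km

In SI: d = 4390 m, v = 21500 m/s.
d^0.83 = 4390^0.83 = 1055
v^0.45 = 21500^0.45 = 89.04
g^-0.24 = 3.7^-0.24 = 0.7305
D_tc = 1.39 × 1055 × 89.04 × 0.7305 = 95380 m
D_f = 1.39 × 95380 = 1.326 × 10^5 m
     = 132.6 km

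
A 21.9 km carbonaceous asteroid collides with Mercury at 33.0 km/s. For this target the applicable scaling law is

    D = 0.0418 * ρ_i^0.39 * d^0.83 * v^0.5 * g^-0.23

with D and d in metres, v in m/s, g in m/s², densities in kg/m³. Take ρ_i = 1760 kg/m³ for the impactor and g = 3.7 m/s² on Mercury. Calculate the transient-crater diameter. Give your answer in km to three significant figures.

D ≈ 415 km

In SI units: d = 21900 m, v = 33000 m/s.
ρ_i^0.39 = 1760^0.39 = 18.44
d^0.83 = 21900^0.83 = 4005
v^0.5 = 33000^0.5 = 181.7
g^-0.23 = 3.7^-0.23 = 0.7401
D = 0.0418 × 18.44 × 4005 × 181.7 × 0.7401 = 4.151 × 10^5 m
   = 415.1 km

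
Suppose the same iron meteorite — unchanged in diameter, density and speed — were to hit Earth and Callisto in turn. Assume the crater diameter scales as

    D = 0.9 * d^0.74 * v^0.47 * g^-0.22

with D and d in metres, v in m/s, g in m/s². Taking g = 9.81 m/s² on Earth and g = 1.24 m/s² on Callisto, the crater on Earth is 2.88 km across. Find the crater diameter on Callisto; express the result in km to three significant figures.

D ≈ 4.54 km

All impactor-dependent factors cancel in the ratio, leaving D_Callisto/D_Earth = (g_Callisto/g_Earth)^-0.22.
(1.24/9.81)^-0.22 = 0.1264^-0.22 = 1.576
D_Callisto = 1.576 × 2.88 km = 4.54 km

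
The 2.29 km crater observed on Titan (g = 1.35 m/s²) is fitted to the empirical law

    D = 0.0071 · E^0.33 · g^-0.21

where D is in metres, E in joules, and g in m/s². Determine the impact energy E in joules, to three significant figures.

E ≈ 5.96 × 10^16 J

Rearranging: E = [D / (0.0071 · g^-0.21)]^(1/0.33).
D = 2290 m.
g^-0.21 = 1.35^-0.21 = 0.9389
D / (0.0071 × 0.9389) = 2290 / (6.666 × 10^-3) = 3.435 × 10^5
E = (3.435 × 10^5)^3.0303 = 5.964 × 10^16 J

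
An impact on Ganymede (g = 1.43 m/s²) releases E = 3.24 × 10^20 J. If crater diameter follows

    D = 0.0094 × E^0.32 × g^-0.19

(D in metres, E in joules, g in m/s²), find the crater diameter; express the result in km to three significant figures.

E^0.32 = (3.24 × 10^20)^0.32 = 3.659 × 10^6
g^-0.19 = 1.43^-0.19 = 0.9343
D = 0.0094 × 3.659 × 10^6 × 0.9343 = 32135 m
   = 32.13 km

D ≈ 32.1 km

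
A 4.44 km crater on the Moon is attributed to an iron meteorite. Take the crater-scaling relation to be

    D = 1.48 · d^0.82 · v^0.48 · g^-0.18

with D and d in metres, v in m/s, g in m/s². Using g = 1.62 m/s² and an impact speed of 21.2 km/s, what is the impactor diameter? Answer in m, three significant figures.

Rearranging for d: d = [D / (1.48 · 21200^0.48 · 1.62^-0.18)]^(1/0.82).
D = 4440 m.
21200^0.48 = 119.3
1.62^-0.18 = 0.9168
Denominator = 1.48 × 119.3 × 0.9168 = 161.9
D / 161.9 = 4440 / 161.9 = 27.42
d = 27.42^(1/0.82) = 27.42^1.2195 = 56.72 m

d ≈ 56.7 m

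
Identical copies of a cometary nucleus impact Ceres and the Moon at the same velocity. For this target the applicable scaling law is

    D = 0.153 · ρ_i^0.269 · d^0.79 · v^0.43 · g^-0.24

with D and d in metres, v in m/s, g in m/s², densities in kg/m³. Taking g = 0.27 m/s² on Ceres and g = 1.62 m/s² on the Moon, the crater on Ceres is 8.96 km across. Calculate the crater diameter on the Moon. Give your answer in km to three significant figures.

D ≈ 5.83 km

All impactor-dependent factors cancel in the ratio, leaving D_Moon/D_Ceres = (g_Moon/g_Ceres)^-0.24.
(1.62/0.27)^-0.24 = 6.000^-0.24 = 0.6505
D_Moon = 0.6505 × 8.96 km = 5.83 km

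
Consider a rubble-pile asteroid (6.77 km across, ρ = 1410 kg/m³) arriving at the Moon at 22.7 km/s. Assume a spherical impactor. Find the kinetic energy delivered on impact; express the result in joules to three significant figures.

E ≈ 5.90 × 10^22 J

d = 6770 m; v = 22700 m/s.
Mass m = (π/6) ρ d³ = (π/6) × 1410 × (6770)³ = 2.291 × 10^14 kg
E = ½ m v² = 0.5 × 2.291 × 10^14 × (22700)² = 5.903 × 10^22 J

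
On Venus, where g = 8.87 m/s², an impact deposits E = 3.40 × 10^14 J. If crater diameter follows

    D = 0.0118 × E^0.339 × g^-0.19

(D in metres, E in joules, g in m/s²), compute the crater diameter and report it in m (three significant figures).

D ≈ 658 m

E^0.339 = (3.40 × 10^14)^0.339 = 8.437 × 10^4
g^-0.19 = 8.87^-0.19 = 0.6605
D = 0.0118 × 8.437 × 10^4 × 0.6605 = 657.6 m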